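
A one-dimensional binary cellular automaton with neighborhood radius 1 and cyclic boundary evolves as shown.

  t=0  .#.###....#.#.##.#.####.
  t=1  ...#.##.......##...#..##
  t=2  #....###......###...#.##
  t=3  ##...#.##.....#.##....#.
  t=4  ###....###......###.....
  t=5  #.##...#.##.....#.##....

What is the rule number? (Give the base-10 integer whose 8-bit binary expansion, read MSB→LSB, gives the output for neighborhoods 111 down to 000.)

  [7] ### => .  t=0,i=4
  [6] ##. => #  t=0,i=5
  [5] #.# => .  t=0,i=2
  [4] #.. => #  t=0,i=6
  [3] .## => #  t=0,i=3
  [2] .#. => .  t=0,i=1
  [1] ..# => .  t=0,i=0
  [0] ... => .  t=0,i=7
  bits 01011000 = 88

88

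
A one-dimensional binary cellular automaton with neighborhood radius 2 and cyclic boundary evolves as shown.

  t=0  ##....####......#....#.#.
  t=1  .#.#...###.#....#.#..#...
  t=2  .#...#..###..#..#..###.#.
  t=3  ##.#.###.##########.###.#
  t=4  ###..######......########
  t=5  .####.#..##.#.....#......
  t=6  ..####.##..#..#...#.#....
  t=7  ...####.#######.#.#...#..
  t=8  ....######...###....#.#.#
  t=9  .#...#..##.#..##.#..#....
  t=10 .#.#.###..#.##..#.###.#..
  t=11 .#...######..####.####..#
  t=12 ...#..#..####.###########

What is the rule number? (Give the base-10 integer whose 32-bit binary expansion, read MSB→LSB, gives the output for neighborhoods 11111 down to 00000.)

2123354672

  #####|.  b31=0 t=3,i=11
  ####.|#  b30=1 t=0,i=8
  ###.#|#  b29=1 t=1,i=9
  ###..|#  b28=1 t=0,i=9
  ##.##|#  b27=1 t=3,i=8
  ##.#.|#  b26=1 t=1,i=10
  ##..#|#  b25=1 t=2,i=11
  ##...|.  b24=0 t=0,i=2
  #.###|#  b23=1 t=3,i=5
  #.##.|.  b22=0 t=0,i=0
  #.#.#|.  b21=0 t=0,i=23
  #.#..|.  b20=0 t=1,i=3
  #..##|#  b19=1 t=2,i=7
  #..#.|#  b18=1 t=1,i=20
  #...#|#  b17=1 t=1,i=5
  #....|#  b16=1 t=0,i=3
  .####|#  b15=1 t=0,i=7
  .###.|#  b14=1 t=1,i=8
  .##.#|.  b13=0 t=5,i=10
  .##..|#  b12=1 t=0,i=1
  .#.##|.  b11=0 t=0,i=24
  .#.#.|.  b10=0 t=0,i=22
  .#..#|#  b9=1 t=1,i=19
  .#...|.  b8=0 t=0,i=17
  ..###|.  b7=0 t=0,i=6
  ..##.|.  b6=0 t=5,i=9
  ..#.#|#  b5=1 t=0,i=21
  ..#..|#  b4=1 t=0,i=16
  ...##|.  b3=0 t=0,i=5
  ...#.|.  b2=0 t=0,i=15
  ....#|.  b1=0 t=0,i=4
  .....|.  b0=0 t=0,i=12
  bits 01111110100011111101001000110000 = 2123354672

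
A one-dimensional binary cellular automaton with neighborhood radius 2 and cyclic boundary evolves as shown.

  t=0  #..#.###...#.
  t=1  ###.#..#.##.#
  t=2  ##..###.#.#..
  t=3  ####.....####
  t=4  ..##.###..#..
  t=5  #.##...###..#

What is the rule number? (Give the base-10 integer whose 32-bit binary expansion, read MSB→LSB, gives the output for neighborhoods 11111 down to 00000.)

  nb #####: next=.  (t=3,i=0, bit31=0)
  nb ####.: next=#  (t=1,i=1, bit30=1)
  nb ###.#: next=.  (t=1,i=2, bit29=0)
  nb ###..: next=#  (t=0,i=7, bit28=1)
  nb ##.##: next=.  (t=1,i=11, bit27=0)
  nb ##.#.: next=.  (t=1,i=3, bit26=0)
  nb ##..#: next=#  (t=2,i=2, bit25=1)
  nb ##...: next=.  (t=0,i=8, bit24=0)
  nb #.###: next=.  (t=0,i=5, bit23=0)
  nb #.##.: next=.  (t=1,i=9, bit22=0)
  nb #.#.#: next=.  (t=2,i=8, bit21=0)
  nb #.#..: next=#  (t=0,i=0, bit20=1)
  nb #..##: next=#  (t=2,i=3, bit19=1)
  nb #..#.: next=#  (t=0,i=2, bit18=1)
  nb #...#: next=#  (t=0,i=9, bit17=1)
  nb #....: next=#  (t=3,i=5, bit16=1)
  nb .####: next=#  (t=1,i=0, bit15=1)
  nb .###.: next=.  (t=0,i=6, bit14=0)
  nb .##.#: next=#  (t=1,i=10, bit13=1)
  nb .##..: next=#  (t=2,i=1, bit12=1)
  nb .#.##: next=#  (t=0,i=4, bit11=1)
  nb .#.#.: next=#  (t=0,i=12, bit10=1)
  nb .#..#: next=#  (t=0,i=1, bit9=1)
  nb .#...: next=.  (t=4,i=11, bit8=0)
  nb ..###: next=.  (t=2,i=4, bit7=0)
  nb ..##.: next=#  (t=2,i=0, bit6=1)
  nb ..#.#: next=.  (t=0,i=3, bit5=0)
  nb ..#..: next=.  (t=4,i=10, bit4=0)
  nb ...##: next=.  (t=3,i=8, bit3=0)
  nb ...#.: next=#  (t=0,i=10, bit2=1)
  nb ....#: next=#  (t=3,i=7, bit1=1)
  nb .....: next=#  (t=3,i=6, bit0=1)
  bits 01010010000111111011111001000111 = 1377812039

1377812039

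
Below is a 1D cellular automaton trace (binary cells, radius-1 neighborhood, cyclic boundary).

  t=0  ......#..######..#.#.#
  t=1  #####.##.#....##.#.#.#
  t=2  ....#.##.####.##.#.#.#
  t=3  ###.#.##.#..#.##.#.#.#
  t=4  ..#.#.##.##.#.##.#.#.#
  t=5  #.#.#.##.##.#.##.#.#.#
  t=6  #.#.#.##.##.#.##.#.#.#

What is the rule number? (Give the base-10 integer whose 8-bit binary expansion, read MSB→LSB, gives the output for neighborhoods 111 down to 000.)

  ### -> .   bit 7 = 0  t=0,i=10
  ##. -> #   bit 6 = 1  t=0,i=14
  #.# -> .   bit 5 = 0  t=0,i=18
  #.. -> #   bit 4 = 1  t=0,i=0
  .## -> #   bit 3 = 1  t=0,i=9
  .#. -> #   bit 2 = 1  t=0,i=6
  ..# -> .   bit 1 = 0  t=0,i=5
  ... -> #   bit 0 = 1  t=0,i=1
  bits 01011101 = 93

93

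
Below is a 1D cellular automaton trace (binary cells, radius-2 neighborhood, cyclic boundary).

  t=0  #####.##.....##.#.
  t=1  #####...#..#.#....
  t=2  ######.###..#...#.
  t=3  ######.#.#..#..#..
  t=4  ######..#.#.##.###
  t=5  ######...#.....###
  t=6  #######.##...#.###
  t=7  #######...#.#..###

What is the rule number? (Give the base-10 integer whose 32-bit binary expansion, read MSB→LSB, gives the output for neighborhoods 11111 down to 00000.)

4052256470

  nb #####: next=#  (t=0,i=2, bit31=1)
  nb ####.: next=#  (t=0,i=3, bit30=1)
  nb ###.#: next=#  (t=0,i=4, bit29=1)
  nb ###..: next=#  (t=1,i=4, bit28=1)
  nb ##.##: next=.  (t=0,i=5, bit27=0)
  nb ##.#.: next=.  (t=0,i=15, bit26=0)
  nb ##..#: next=.  (t=2,i=10, bit25=0)
  nb ##...: next=#  (t=0,i=8, bit24=1)
  nb #.###: next=#  (t=0,i=0, bit23=1)
  nb #.##.: next=.  (t=0,i=6, bit22=0)
  nb #.#.#: next=.  (t=0,i=16, bit21=0)
  nb #.#..: next=.  (t=1,i=13, bit20=0)
  nb #..##: next=#  (t=3,i=17, bit19=1)
  nb #..#.: next=.  (t=1,i=10, bit18=0)
  nb #...#: next=.  (t=1,i=6, bit17=0)
  nb #....: next=.  (t=0,i=9, bit16=0)
  nb .####: next=#  (t=0,i=1, bit15=1)
  nb .###.: next=.  (t=2,i=8, bit14=0)
  nb .##.#: next=.  (t=0,i=14, bit13=0)
  nb .##..: next=.  (t=0,i=7, bit12=0)
  nb .#.##: next=.  (t=0,i=17, bit11=0)
  nb .#.#.: next=#  (t=1,i=12, bit10=1)
  nb .#..#: next=#  (t=1,i=9, bit9=1)
  nb .#...: next=.  (t=1,i=14, bit8=0)
  nb ..###: next=#  (t=1,i=0, bit7=1)
  nb ..##.: next=#  (t=0,i=13, bit6=1)
  nb ..#.#: next=.  (t=1,i=11, bit5=0)
  nb ..#..: next=#  (t=1,i=8, bit4=1)
  nb ...##: next=.  (t=0,i=12, bit3=0)
  nb ...#.: next=#  (t=1,i=7, bit2=1)
  nb ....#: next=#  (t=0,i=11, bit1=1)
  nb .....: next=.  (t=0,i=10, bit0=0)
  bits 11110001100010001000011011010110 = 4052256470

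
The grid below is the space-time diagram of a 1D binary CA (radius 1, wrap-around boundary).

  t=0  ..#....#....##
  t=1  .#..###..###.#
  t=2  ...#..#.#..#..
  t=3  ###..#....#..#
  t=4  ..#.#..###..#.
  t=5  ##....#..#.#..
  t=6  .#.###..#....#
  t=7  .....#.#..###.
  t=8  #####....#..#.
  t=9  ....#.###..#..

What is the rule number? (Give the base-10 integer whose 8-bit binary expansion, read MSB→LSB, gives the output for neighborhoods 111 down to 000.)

  ### -> .   bit 7 = 0  t=1,i=5
  ##. -> #   bit 6 = 1  t=0,i=13
  #.# -> .   bit 5 = 0  t=1,i=0
  #.. -> .   bit 4 = 0  t=0,i=0
  .## -> .   bit 3 = 0  t=0,i=12
  .#. -> .   bit 2 = 0  t=0,i=2
  ..# -> #   bit 1 = 1  t=0,i=1
  ... -> #   bit 0 = 1  t=0,i=4
  bits 01000011 = 67

67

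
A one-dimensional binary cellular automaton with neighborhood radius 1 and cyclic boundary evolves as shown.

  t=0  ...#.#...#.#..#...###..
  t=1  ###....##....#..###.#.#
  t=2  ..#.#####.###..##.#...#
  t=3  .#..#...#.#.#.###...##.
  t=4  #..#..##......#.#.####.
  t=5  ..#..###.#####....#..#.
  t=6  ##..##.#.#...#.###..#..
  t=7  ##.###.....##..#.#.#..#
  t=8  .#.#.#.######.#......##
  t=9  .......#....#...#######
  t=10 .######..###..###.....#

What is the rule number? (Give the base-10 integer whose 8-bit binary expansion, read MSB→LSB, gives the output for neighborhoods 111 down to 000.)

75

  [7] ### => .  t=0,i=19
  [6] ##. => #  t=0,i=20
  [5] #.# => .  t=0,i=4
  [4] #.. => .  t=0,i=6
  [3] .## => #  t=0,i=18
  [2] .#. => .  t=0,i=3
  [1] ..# => #  t=0,i=2
  [0] ... => #  t=0,i=0
  bits 01001011 = 75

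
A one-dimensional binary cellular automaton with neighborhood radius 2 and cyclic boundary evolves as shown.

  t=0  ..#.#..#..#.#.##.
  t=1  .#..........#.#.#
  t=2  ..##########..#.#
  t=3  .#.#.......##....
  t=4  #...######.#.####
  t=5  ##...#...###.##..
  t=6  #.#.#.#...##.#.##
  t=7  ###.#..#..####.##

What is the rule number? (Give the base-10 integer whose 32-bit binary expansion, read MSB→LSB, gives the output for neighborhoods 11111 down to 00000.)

  ##### -> .   bit 31 = 0  t=2,i=4
  ####. -> .   bit 30 = 0  t=2,i=10
  ###.# -> #   bit 29 = 1  t=4,i=9
  ###.. -> #   bit 28 = 1  t=2,i=11
  ##.## -> .   bit 27 = 0  t=5,i=12
  ##.#. -> #   bit 26 = 1  t=4,i=10
  ##..# -> #   bit 25 = 1  t=2,i=12
  ##... -> #   bit 24 = 1  t=0,i=16
  #.### -> #   bit 23 = 1  t=4,i=13
  #.##. -> #   bit 22 = 1  t=0,i=14
  #.#.# -> #   bit 21 = 1  t=0,i=12
  #.#.. -> .   bit 20 = 0  t=0,i=4
  #..## -> #   bit 19 = 1  t=2,i=1
  #..#. -> .   bit 18 = 0  t=0,i=6
  #...# -> .   bit 17 = 0  t=0,i=0
  #.... -> #   bit 16 = 1  t=1,i=3
  .#### -> #   bit 15 = 1  t=2,i=3
  .###. -> #   bit 14 = 1  t=5,i=10
  .##.# -> #   bit 13 = 1  t=6,i=11
  .##.. -> .   bit 12 = 0  t=0,i=15
  .#.## -> .   bit 11 = 0  t=0,i=13
  .#.#. -> .   bit 10 = 0  t=0,i=3
  .#..# -> .   bit 9 = 0  t=0,i=5
  .#... -> #   bit 8 = 1  t=1,i=2
  ..### -> .   bit 7 = 0  t=2,i=2
  ..##. -> #   bit 6 = 1  t=3,i=11
  ..#.# -> .   bit 5 = 0  t=0,i=2
  ..#.. -> .   bit 4 = 0  t=0,i=7
  ...## -> .   bit 3 = 0  t=3,i=10
  ...#. -> #   bit 2 = 1  t=0,i=1
  ....# -> #   bit 1 = 1  t=1,i=10
  ..... -> #   bit 0 = 1  t=1,i=4
  bits 00110111111010011110000101000111 = 938074439

938074439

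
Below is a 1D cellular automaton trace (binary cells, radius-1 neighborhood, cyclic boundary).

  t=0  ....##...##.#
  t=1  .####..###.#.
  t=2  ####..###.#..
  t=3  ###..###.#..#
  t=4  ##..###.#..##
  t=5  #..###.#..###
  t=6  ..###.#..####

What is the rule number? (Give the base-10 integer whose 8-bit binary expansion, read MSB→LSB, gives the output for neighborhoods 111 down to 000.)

  ###|#  b7=1 t=1,i=2
  ##.|.  b6=0 t=0,i=5
  #.#|#  b5=1 t=0,i=11
  #..|.  b4=0 t=0,i=0
  .##|#  b3=1 t=0,i=4
  .#.|.  b2=0 t=0,i=12
  ..#|#  b1=1 t=0,i=3
  ...|#  b0=1 t=0,i=1
  bits 10101011 = 171

171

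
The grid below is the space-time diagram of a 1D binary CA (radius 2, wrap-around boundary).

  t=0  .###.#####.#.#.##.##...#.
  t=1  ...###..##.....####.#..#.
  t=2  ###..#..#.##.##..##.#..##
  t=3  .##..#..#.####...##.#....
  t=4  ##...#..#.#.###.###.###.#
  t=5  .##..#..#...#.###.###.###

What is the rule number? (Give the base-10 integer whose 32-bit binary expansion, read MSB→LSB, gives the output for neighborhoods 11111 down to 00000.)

  ##### -> .   bit 31 = 0  t=0,i=7
  ####. -> #   bit 30 = 1  t=0,i=8
  ###.# -> #   bit 29 = 1  t=0,i=3
  ###.. -> #   bit 28 = 1  t=1,i=5
  ##.## -> #   bit 27 = 1  t=0,i=4
  ##.#. -> .   bit 26 = 0  t=0,i=10
  ##..# -> .   bit 25 = 0  t=1,i=6
  ##... -> #   bit 24 = 1  t=0,i=20
  #.### -> #   bit 23 = 1  t=0,i=5
  #.##. -> #   bit 22 = 1  t=0,i=15
  #.#.# -> .   bit 21 = 0  t=0,i=11
  #.#.. -> #   bit 20 = 1  t=1,i=20
  #..## -> .   bit 19 = 0  t=0,i=0
  #..#. -> .   bit 18 = 0  t=1,i=22
  #...# -> .   bit 17 = 0  t=0,i=21
  #.... -> #   bit 16 = 1  t=1,i=0
  .#### -> .   bit 15 = 0  t=0,i=6
  .###. -> .   bit 14 = 0  t=0,i=2
  .##.# -> #   bit 13 = 1  t=0,i=16
  .##.. -> .   bit 12 = 0  t=0,i=19
  .#.## -> .   bit 11 = 0  t=0,i=14
  .#.#. -> .   bit 10 = 0  t=0,i=12
  .#..# -> .   bit 9 = 0  t=0,i=24
  .#... -> #   bit 8 = 1  t=1,i=24
  ..### -> .   bit 7 = 0  t=0,i=1
  ..##. -> #   bit 6 = 1  t=1,i=8
  ..#.# -> #   bit 5 = 1  t=2,i=8
  ..#.. -> #   bit 4 = 1  t=0,i=23
  ...## -> #   bit 3 = 1  t=1,i=2
  ...#. -> .   bit 2 = 0  t=0,i=22
  ....# -> #   bit 1 = 1  t=1,i=1
  ..... -> .   bit 0 = 0  t=1,i=12
  bits 01111001110100010010000101111010 = 2043748730

2043748730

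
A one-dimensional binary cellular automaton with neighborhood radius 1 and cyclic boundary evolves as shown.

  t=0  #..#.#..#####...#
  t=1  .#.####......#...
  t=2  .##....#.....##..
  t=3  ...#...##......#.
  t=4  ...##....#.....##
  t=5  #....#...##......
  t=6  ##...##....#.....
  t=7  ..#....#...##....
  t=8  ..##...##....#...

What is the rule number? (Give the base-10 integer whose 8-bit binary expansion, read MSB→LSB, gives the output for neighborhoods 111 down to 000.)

  [7] ### => .  t=0,i=9
  [6] ##. => .  t=0,i=0
  [5] #.# => #  t=0,i=4
  [4] #.. => #  t=0,i=1
  [3] .## => .  t=0,i=8
  [2] .#. => #  t=0,i=3
  [1] ..# => .  t=0,i=2
  [0] ... => .  t=0,i=14
  bits 00110100 = 52

52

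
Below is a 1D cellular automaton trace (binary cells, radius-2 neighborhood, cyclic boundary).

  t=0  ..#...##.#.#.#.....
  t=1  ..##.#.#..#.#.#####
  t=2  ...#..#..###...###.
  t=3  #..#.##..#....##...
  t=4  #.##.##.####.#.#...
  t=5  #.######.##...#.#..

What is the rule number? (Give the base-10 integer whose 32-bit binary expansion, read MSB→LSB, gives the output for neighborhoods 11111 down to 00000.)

  ##### -> #   bit 31 = 1  t=1,i=16
  ####. -> #   bit 30 = 1  t=1,i=17
  ###.# -> .   bit 29 = 0  t=4,i=11
  ###.. -> .   bit 28 = 0  t=1,i=18
  ##.## -> #   bit 27 = 1  t=4,i=4
  ##.#. -> .   bit 26 = 0  t=0,i=8
  ##..# -> .   bit 25 = 0  t=1,i=0
  ##... -> .   bit 24 = 0  t=2,i=12
  #.### -> .   bit 23 = 0  t=1,i=14
  #.##. -> #   bit 22 = 1  t=3,i=5
  #.#.# -> .   bit 21 = 0  t=0,i=9
  #.#.. -> .   bit 20 = 0  t=0,i=13
  #..## -> .   bit 19 = 0  t=1,i=1
  #..#. -> #   bit 18 = 1  t=1,i=9
  #...# -> .   bit 17 = 0  t=0,i=4
  #.... -> #   bit 16 = 1  t=0,i=15
  .#### -> #   bit 15 = 1  t=1,i=15
  .###. -> .   bit 14 = 0  t=2,i=10
  .##.# -> #   bit 13 = 1  t=0,i=7
  .##.. -> #   bit 12 = 1  t=3,i=6
  .#.## -> .   bit 11 = 0  t=1,i=13
  .#.#. -> #   bit 10 = 1  t=0,i=10
  .#..# -> .   bit 9 = 0  t=1,i=8
  .#... -> #   bit 8 = 1  t=0,i=3
  ..### -> #   bit 7 = 1  t=2,i=9
  ..##. -> .   bit 6 = 0  t=0,i=6
  ..#.# -> #   bit 5 = 1  t=1,i=10
  ..#.. -> #   bit 4 = 1  t=0,i=2
  ...## -> #   bit 3 = 1  t=0,i=5
  ...#. -> .   bit 2 = 0  t=0,i=1
  ....# -> .   bit 1 = 0  t=0,i=0
  ..... -> #   bit 0 = 1  t=0,i=16
  bits 11001000010001011011010110111001 = 3360011705

3360011705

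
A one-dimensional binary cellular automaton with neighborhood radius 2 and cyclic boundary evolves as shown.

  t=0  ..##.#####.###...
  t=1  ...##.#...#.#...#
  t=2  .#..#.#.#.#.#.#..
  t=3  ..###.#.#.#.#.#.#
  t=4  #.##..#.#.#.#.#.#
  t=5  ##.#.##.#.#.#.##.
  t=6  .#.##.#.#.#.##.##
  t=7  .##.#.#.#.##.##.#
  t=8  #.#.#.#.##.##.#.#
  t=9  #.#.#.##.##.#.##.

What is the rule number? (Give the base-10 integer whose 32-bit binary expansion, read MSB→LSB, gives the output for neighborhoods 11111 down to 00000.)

137820833

  [31] ##### => .  t=0,i=7
  [30] ####. => .  t=0,i=8
  [29] ###.# => .  t=0,i=9
  [28] ###.. => .  t=0,i=13
  [27] ##.## => #  t=0,i=4
  [26] ##.#. => .  t=1,i=5
  [25] ##..# => .  t=4,i=4
  [24] ##... => .  t=0,i=14
  [23] #.### => .  t=0,i=5
  [22] #.##. => .  t=4,i=2
  [21] #.#.# => #  t=2,i=6
  [20] #.#.. => #  t=1,i=6
  [19] #..## => .  t=3,i=1
  [18] #..#. => #  t=2,i=3
  [17] #...# => #  t=1,i=1
  [16] #.... => .  t=0,i=15
  [15] .#### => #  t=0,i=6
  [14] .###. => #  t=0,i=12
  [13] .##.# => #  t=0,i=3
  [12] .##.. => #  t=4,i=3
  [11] .#.## => #  t=4,i=15
  [10] .#.#. => .  t=1,i=11
  [9] .#..# => #  t=2,i=2
  [8] .#... => .  t=1,i=0
  [7] ..### => #  t=3,i=2
  [6] ..##. => .  t=0,i=2
  [5] ..#.# => #  t=1,i=10
  [4] ..#.. => .  t=1,i=16
  [3] ...## => .  t=0,i=1
  [2] ...#. => .  t=1,i=9
  [1] ....# => .  t=0,i=0
  [0] ..... => #  t=0,i=16
  bits 00001000001101101111101010100001 = 137820833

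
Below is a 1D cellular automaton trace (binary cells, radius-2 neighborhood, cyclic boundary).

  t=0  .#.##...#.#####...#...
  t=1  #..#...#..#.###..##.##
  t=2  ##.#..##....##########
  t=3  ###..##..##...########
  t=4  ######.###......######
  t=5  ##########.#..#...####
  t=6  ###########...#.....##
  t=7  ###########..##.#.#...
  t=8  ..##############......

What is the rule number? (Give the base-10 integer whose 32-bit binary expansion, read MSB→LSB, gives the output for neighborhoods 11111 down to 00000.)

  [31] ##### => #  t=0,i=12
  [30] ####. => #  t=0,i=13
  [29] ###.# => #  t=2,i=1
  [28] ###.. => #  t=0,i=14
  [27] ##.## => #  t=1,i=19
  [26] ##.#. => #  t=2,i=2
  [25] ##..# => #  t=1,i=1
  [24] ##... => .  t=0,i=5
  [23] #.### => #  t=0,i=10
  [22] #.##. => #  t=0,i=3
  [21] #.#.# => .  t=7,i=16
  [20] #.#.. => .  t=2,i=3
  [19] #..## => #  t=1,i=16
  [18] #..#. => .  t=1,i=2
  [17] #...# => .  t=0,i=6
  [16] #.... => #  t=0,i=20
  [15] .#### => .  t=0,i=11
  [14] .###. => #  t=1,i=13
  [13] .##.# => #  t=1,i=18
  [12] .##.. => .  t=0,i=4
  [11] .#.## => .  t=0,i=2
  [10] .#.#. => .  t=7,i=17
  [9] .#..# => .  t=1,i=8
  [8] .#... => .  t=0,i=19
  [7] ..### => .  t=2,i=12
  [6] ..##. => #  t=1,i=17
  [5] ..#.# => .  t=0,i=1
  [4] ..#.. => #  t=0,i=18
  [3] ...## => .  t=2,i=11
  [2] ...#. => #  t=0,i=0
  [1] ....# => #  t=0,i=21
  [0] ..... => .  t=4,i=12
  bits 11111110110010010110000001010110 = 4274610262

4274610262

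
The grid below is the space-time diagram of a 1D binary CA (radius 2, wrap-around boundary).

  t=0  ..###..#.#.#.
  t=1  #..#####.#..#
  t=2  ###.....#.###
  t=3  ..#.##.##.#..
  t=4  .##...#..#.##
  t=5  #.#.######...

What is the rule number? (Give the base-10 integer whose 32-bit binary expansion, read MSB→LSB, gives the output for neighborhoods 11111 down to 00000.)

  [31] ##### => .  t=1,i=5
  [30] ####. => .  t=1,i=6
  [29] ###.# => .  t=1,i=7
  [28] ###.. => #  t=0,i=4
  [27] ##.## => #  t=3,i=6
  [26] ##.#. => #  t=1,i=8
  [25] ##..# => #  t=0,i=5
  [24] ##... => .  t=2,i=3
  [23] #.### => #  t=2,i=10
  [22] #.##. => .  t=3,i=4
  [21] #.#.# => #  t=0,i=9
  [20] #.#.. => .  t=0,i=11
  [19] #..## => #  t=1,i=2
  [18] #..#. => #  t=0,i=6
  [17] #...# => #  t=0,i=0
  [16] #.... => #  t=2,i=4
  [15] .#### => .  t=1,i=4
  [14] .###. => #  t=0,i=3
  [13] .##.# => .  t=3,i=5
  [12] .##.. => #  t=1,i=0
  [11] .#.## => .  t=2,i=9
  [10] .#.#. => .  t=0,i=8
  [9] .#..# => #  t=1,i=10
  [8] .#... => #  t=0,i=12
  [7] ..### => .  t=0,i=2
  [6] ..##. => #  t=1,i=12
  [5] ..#.# => #  t=0,i=7
  [4] ..#.. => #  t=4,i=6
  [3] ...## => .  t=0,i=1
  [2] ...#. => #  t=2,i=7
  [1] ....# => .  t=2,i=6
  [0] ..... => #  t=2,i=5
  bits 00011110101011110101001101110101 = 514806645

514806645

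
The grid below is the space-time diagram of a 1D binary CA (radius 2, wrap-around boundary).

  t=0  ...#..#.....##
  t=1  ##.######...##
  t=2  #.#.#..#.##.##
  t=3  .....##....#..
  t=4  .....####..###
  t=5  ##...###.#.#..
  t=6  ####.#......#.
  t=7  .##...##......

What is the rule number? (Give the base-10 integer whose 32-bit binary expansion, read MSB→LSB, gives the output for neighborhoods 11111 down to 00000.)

  ##### -> .   bit 31 = 0  t=1,i=5
  ####. -> #   bit 30 = 1  t=1,i=0
  ###.# -> .   bit 29 = 0  t=1,i=1
  ###.. -> .   bit 28 = 0  t=1,i=8
  ##.## -> #   bit 27 = 1  t=1,i=2
  ##.#. -> .   bit 26 = 0  t=2,i=1
  ##..# -> #   bit 25 = 1  t=4,i=9
  ##... -> #   bit 24 = 1  t=0,i=0
  #.### -> .   bit 23 = 0  t=1,i=3
  #.##. -> .   bit 22 = 0  t=2,i=9
  #.#.# -> .   bit 21 = 0  t=2,i=2
  #.#.. -> .   bit 20 = 0  t=2,i=4
  #..## -> .   bit 19 = 0  t=4,i=10
  #..#. -> #   bit 18 = 1  t=0,i=5
  #...# -> #   bit 17 = 1  t=0,i=1
  #.... -> #   bit 16 = 1  t=0,i=8
  .#### -> #   bit 15 = 1  t=1,i=4
  .###. -> .   bit 14 = 0  t=2,i=13
  .##.# -> .   bit 13 = 0  t=2,i=10
  .##.. -> #   bit 12 = 1  t=0,i=13
  .#.## -> .   bit 11 = 0  t=2,i=8
  .#.#. -> .   bit 10 = 0  t=2,i=3
  .#..# -> #   bit 9 = 1  t=0,i=4
  .#... -> #   bit 8 = 1  t=0,i=7
  ..### -> #   bit 7 = 1  t=1,i=12
  ..##. -> #   bit 6 = 1  t=0,i=12
  ..#.# -> .   bit 5 = 0  t=2,i=7
  ..#.. -> #   bit 4 = 1  t=0,i=3
  ...## -> .   bit 3 = 0  t=0,i=11
  ...#. -> .   bit 2 = 0  t=0,i=2
  ....# -> .   bit 1 = 0  t=0,i=10
  ..... -> .   bit 0 = 0  t=0,i=9
  bits 01001011000001111001001111010000 = 1258787792

1258787792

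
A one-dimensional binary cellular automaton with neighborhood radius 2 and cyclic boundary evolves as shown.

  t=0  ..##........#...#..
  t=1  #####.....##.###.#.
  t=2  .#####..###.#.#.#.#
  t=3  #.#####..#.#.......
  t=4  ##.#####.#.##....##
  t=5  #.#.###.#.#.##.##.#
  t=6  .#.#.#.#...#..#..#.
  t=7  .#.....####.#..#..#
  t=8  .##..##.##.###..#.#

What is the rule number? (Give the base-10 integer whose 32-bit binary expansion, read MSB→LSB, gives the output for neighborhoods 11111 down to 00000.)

  ##### -> #   bit 31 = 1  t=1,i=2
  ####. -> #   bit 30 = 1  t=1,i=3
  ###.# -> .   bit 29 = 0  t=1,i=15
  ###.. -> #   bit 28 = 1  t=1,i=4
  ##.## -> #   bit 27 = 1  t=1,i=12
  ##.#. -> #   bit 26 = 1  t=1,i=16
  ##..# -> #   bit 25 = 1  t=2,i=6
  ##... -> #   bit 24 = 1  t=0,i=4
  #.### -> .   bit 23 = 0  t=1,i=0
  #.##. -> .   bit 22 = 0  t=4,i=11
  #.#.# -> .   bit 21 = 0  t=1,i=17
  #.#.. -> #   bit 20 = 1  t=3,i=11
  #..## -> .   bit 19 = 0  t=2,i=7
  #..#. -> .   bit 18 = 0  t=3,i=8
  #...# -> #   bit 17 = 1  t=0,i=14
  #.... -> .   bit 16 = 0  t=0,i=5
  .#### -> #   bit 15 = 1  t=1,i=1
  .###. -> #   bit 14 = 1  t=1,i=14
  .##.# -> .   bit 13 = 0  t=1,i=11
  .##.. -> #   bit 12 = 1  t=0,i=3
  .#.## -> #   bit 11 = 1  t=1,i=18
  .#.#. -> .   bit 10 = 0  t=2,i=13
  .#..# -> #   bit 9 = 1  t=6,i=12
  .#... -> #   bit 8 = 1  t=0,i=13
  ..### -> .   bit 7 = 0  t=2,i=8
  ..##. -> #   bit 6 = 1  t=0,i=2
  ..#.# -> #   bit 5 = 1  t=3,i=0
  ..#.. -> .   bit 4 = 0  t=0,i=12
  ...## -> #   bit 3 = 1  t=0,i=1
  ...#. -> #   bit 2 = 1  t=0,i=11
  ....# -> #   bit 1 = 1  t=0,i=0
  ..... -> .   bit 0 = 0  t=0,i=6
  bits 11011111000100101101101101101110 = 3742554990

3742554990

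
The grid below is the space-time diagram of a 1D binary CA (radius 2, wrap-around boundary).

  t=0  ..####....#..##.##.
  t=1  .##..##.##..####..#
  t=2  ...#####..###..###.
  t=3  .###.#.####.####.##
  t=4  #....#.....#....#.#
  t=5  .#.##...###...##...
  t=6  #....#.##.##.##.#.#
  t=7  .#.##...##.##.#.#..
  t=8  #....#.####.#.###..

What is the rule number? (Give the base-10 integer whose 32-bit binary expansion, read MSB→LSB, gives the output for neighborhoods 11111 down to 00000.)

  #####|#  b31=1 t=2,i=5
  ####.|.  b30=0 t=0,i=4
  ###.#|.  b29=0 t=3,i=3
  ###..|#  b28=1 t=0,i=5
  ##.##|#  b27=1 t=0,i=15
  ##.#.|.  b26=0 t=3,i=4
  ##..#|#  b25=1 t=1,i=3
  ##...|#  b24=1 t=0,i=6
  #.###|.  b23=0 t=3,i=1
  #.##.|.  b22=0 t=0,i=16
  #.#.#|#  b21=1 t=3,i=5
  #.#..|#  b20=1 t=7,i=16
  #..##|#  b19=1 t=0,i=12
  #..#.|#  b18=1 t=1,i=17
  #...#|.  b17=0 t=0,i=0
  #....|.  b16=0 t=0,i=7
  .####|.  b15=0 t=0,i=3
  .###.|.  b14=0 t=2,i=11
  .##.#|#  b13=1 t=0,i=14
  .##..|.  b12=0 t=0,i=17
  .#.##|.  b11=0 t=1,i=0
  .#.#.|#  b10=1 t=7,i=15
  .#..#|.  b9=0 t=0,i=11
  .#...|.  b8=0 t=4,i=6
  ..###|#  b7=1 t=0,i=2
  ..##.|#  b6=1 t=0,i=13
  ..#.#|.  b5=0 t=1,i=18
  ..#..|.  b4=0 t=0,i=10
  ...##|#  b3=1 t=0,i=1
  ...#.|#  b2=1 t=0,i=9
  ....#|#  b1=1 t=0,i=8
  .....|#  b0=1 t=4,i=8
  bits 10011011001111000010010011001111 = 2604410063

2604410063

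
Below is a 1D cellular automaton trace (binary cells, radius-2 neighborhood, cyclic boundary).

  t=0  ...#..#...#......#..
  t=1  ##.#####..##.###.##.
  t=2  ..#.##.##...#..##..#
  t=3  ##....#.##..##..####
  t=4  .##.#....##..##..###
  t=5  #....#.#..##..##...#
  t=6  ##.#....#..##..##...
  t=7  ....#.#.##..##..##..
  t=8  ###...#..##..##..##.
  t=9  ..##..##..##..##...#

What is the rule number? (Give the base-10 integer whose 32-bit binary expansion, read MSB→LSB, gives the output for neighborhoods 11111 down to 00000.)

  [31] ##### => #  t=1,i=5
  [30] ####. => .  t=1,i=6
  [29] ###.# => #  t=1,i=15
  [28] ###.. => #  t=1,i=7
  [27] ##.## => #  t=1,i=2
  [26] ##.#. => .  t=4,i=3
  [25] ##..# => #  t=1,i=8
  [24] ##... => #  t=2,i=9
  [23] #.### => .  t=1,i=3
  [22] #.##. => .  t=1,i=0
  [21] #.#.# => #  t=7,i=6
  [20] #.#.. => .  t=4,i=4
  [19] #..## => .  t=1,i=9
  [18] #..#. => #  t=0,i=5
  [17] #...# => .  t=0,i=8
  [16] #.... => .  t=0,i=12
  [15] .#### => #  t=1,i=4
  [14] .###. => .  t=1,i=14
  [13] .##.# => .  t=1,i=1
  [12] .##.. => #  t=2,i=8
  [11] .#.## => .  t=2,i=3
  [10] .#.#. => .  t=5,i=6
  [9] .#..# => #  t=0,i=4
  [8] .#... => #  t=0,i=7
  [7] ..### => .  t=3,i=16
  [6] ..##. => .  t=1,i=10
  [5] ..#.# => .  t=2,i=2
  [4] ..#.. => #  t=0,i=3
  [3] ...## => .  t=4,i=8
  [2] ...#. => .  t=0,i=2
  [1] ....# => #  t=0,i=1
  [0] ..... => #  t=0,i=0
  bits 10111011001001001001001100010011 = 3139736339

3139736339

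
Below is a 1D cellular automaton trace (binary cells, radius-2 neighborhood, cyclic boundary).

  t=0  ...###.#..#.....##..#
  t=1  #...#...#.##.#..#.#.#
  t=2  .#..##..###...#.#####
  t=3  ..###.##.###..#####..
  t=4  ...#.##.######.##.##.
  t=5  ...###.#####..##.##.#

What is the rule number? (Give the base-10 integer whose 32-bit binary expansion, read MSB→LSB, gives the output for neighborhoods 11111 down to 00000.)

2615725937

  nb #####: next=#  (t=2,i=18, bit31=1)
  nb ####.: next=.  (t=2,i=19, bit30=0)
  nb ###.#: next=.  (t=0,i=5, bit29=0)
  nb ###..: next=#  (t=2,i=10, bit28=1)
  nb ##.##: next=#  (t=3,i=5, bit27=1)
  nb ##.#.: next=.  (t=0,i=6, bit26=0)
  nb ##..#: next=#  (t=0,i=18, bit25=1)
  nb ##...: next=#  (t=1,i=1, bit24=1)
  nb #.###: next=#  (t=2,i=16, bit23=1)
  nb #.##.: next=#  (t=1,i=10, bit22=1)
  nb #.#.#: next=#  (t=1,i=18, bit21=1)
  nb #.#..: next=.  (t=0,i=7, bit20=0)
  nb #..##: next=#  (t=2,i=3, bit19=1)
  nb #..#.: next=.  (t=0,i=9, bit18=0)
  nb #...#: next=.  (t=0,i=1, bit17=0)
  nb #....: next=.  (t=0,i=12, bit16=0)
  nb .####: next=#  (t=2,i=17, bit15=1)
  nb .###.: next=#  (t=0,i=4, bit14=1)
  nb .##.#: next=.  (t=1,i=11, bit13=0)
  nb .##..: next=.  (t=0,i=17, bit12=0)
  nb .#.##: next=#  (t=1,i=9, bit11=1)
  nb .#.#.: next=#  (t=1,i=17, bit10=1)
  nb .#..#: next=#  (t=0,i=8, bit9=1)
  nb .#...: next=#  (t=0,i=0, bit8=1)
  nb ..###: next=.  (t=0,i=3, bit7=0)
  nb ..##.: next=#  (t=0,i=16, bit6=1)
  nb ..#.#: next=#  (t=1,i=8, bit5=1)
  nb ..#..: next=#  (t=0,i=10, bit4=1)
  nb ...##: next=.  (t=0,i=2, bit3=0)
  nb ...#.: next=.  (t=1,i=3, bit2=0)
  nb ....#: next=.  (t=0,i=14, bit1=0)
  nb .....: next=#  (t=0,i=13, bit0=1)
  bits 10011011111010001100111101110001 = 2615725937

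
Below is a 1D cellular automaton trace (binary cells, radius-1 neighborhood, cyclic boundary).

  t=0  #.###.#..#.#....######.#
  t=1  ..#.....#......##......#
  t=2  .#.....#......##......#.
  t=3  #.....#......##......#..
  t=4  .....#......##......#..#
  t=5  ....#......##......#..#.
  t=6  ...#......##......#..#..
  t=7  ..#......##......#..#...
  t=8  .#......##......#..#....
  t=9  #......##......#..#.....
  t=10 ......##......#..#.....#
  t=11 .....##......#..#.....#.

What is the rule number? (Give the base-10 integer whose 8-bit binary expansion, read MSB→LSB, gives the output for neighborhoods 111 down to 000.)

  nb ###: next=.  (t=0,i=3, bit7=0)
  nb ##.: next=.  (t=0,i=0, bit6=0)
  nb #.#: next=.  (t=0,i=1, bit5=0)
  nb #..: next=.  (t=0,i=7, bit4=0)
  nb .##: next=#  (t=0,i=2, bit3=1)
  nb .#.: next=.  (t=0,i=6, bit2=0)
  nb ..#: next=#  (t=0,i=8, bit1=1)
  nb ...: next=.  (t=0,i=13, bit0=0)
  bits 00001010 = 10

10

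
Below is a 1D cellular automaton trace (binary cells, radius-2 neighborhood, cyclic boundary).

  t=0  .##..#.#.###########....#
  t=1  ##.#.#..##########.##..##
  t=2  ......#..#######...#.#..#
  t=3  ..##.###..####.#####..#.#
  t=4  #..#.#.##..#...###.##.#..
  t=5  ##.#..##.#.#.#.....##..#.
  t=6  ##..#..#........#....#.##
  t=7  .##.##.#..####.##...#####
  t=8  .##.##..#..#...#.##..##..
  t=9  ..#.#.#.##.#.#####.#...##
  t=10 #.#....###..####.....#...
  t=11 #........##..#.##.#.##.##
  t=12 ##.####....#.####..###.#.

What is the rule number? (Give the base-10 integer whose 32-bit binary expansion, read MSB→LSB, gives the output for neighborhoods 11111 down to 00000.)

2479008309

  [31] ##### => #  t=0,i=11
  [30] ####. => .  t=0,i=18
  [29] ###.# => .  t=1,i=1
  [28] ###.. => #  t=0,i=19
  [27] ##.## => .  t=1,i=18
  [26] ##.#. => .  t=1,i=2
  [25] ##..# => #  t=0,i=3
  [24] ##... => #  t=0,i=20
  [23] #.### => #  t=0,i=9
  [22] #.##. => #  t=0,i=1
  [21] #.#.# => .  t=0,i=7
  [20] #.#.. => .  t=1,i=5
  [19] #..## => .  t=1,i=7
  [18] #..#. => .  t=0,i=4
  [17] #...# => #  t=2,i=17
  [16] #.... => .  t=0,i=21
  [15] .#### => #  t=0,i=10
  [14] .###. => .  t=3,i=6
  [13] .##.# => #  t=3,i=3
  [12] .##.. => .  t=0,i=2
  [11] .#.## => #  t=0,i=0
  [10] .#.#. => .  t=0,i=6
  [9] .#..# => #  t=1,i=6
  [8] .#... => .  t=2,i=0
  [7] ..### => .  t=1,i=8
  [6] ..##. => .  t=3,i=2
  [5] ..#.# => #  t=0,i=5
  [4] ..#.. => #  t=2,i=6
  [3] ...## => .  t=4,i=14
  [2] ...#. => #  t=0,i=23
  [1] ....# => .  t=0,i=22
  [0] ..... => #  t=2,i=2
  bits 10010011110000101010101000110101 = 2479008309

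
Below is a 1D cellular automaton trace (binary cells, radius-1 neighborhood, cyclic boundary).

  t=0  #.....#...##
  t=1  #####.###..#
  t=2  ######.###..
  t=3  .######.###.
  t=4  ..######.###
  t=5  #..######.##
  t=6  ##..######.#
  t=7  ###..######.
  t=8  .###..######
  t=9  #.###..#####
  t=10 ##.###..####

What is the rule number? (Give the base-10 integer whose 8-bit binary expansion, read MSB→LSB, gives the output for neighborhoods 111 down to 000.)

245

  [7] ### => #  t=0,i=11
  [6] ##. => #  t=0,i=0
  [5] #.# => #  t=1,i=5
  [4] #.. => #  t=0,i=1
  [3] .## => .  t=0,i=10
  [2] .#. => #  t=0,i=6
  [1] ..# => .  t=0,i=5
  [0] ... => #  t=0,i=2
  bits 11110101 = 245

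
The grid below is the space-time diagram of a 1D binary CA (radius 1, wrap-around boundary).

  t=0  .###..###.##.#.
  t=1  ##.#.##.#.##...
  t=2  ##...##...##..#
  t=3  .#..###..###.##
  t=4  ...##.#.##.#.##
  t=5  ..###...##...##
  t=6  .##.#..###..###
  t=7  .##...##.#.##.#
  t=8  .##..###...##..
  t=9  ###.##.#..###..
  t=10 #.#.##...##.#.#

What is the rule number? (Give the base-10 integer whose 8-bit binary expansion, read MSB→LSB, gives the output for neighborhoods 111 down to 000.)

  [7] ### => .  t=0,i=2
  [6] ##. => #  t=0,i=3
  [5] #.# => .  t=0,i=9
  [4] #.. => .  t=0,i=4
  [3] .## => #  t=0,i=1
  [2] .#. => .  t=0,i=13
  [1] ..# => #  t=0,i=0
  [0] ... => .  t=1,i=13
  bits 01001010 = 74

74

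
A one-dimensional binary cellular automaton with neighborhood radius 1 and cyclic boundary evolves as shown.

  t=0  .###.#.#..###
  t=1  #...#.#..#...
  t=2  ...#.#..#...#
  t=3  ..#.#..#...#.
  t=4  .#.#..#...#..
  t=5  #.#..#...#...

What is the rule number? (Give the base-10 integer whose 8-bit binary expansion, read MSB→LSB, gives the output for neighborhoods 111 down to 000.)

34

  ### -> .   bit 7 = 0  t=0,i=2
  ##. -> .   bit 6 = 0  t=0,i=3
  #.# -> #   bit 5 = 1  t=0,i=0
  #.. -> .   bit 4 = 0  t=0,i=8
  .## -> .   bit 3 = 0  t=0,i=1
  .#. -> .   bit 2 = 0  t=0,i=5
  ..# -> #   bit 1 = 1  t=0,i=9
  ... -> .   bit 0 = 0  t=1,i=2
  bits 00100010 = 34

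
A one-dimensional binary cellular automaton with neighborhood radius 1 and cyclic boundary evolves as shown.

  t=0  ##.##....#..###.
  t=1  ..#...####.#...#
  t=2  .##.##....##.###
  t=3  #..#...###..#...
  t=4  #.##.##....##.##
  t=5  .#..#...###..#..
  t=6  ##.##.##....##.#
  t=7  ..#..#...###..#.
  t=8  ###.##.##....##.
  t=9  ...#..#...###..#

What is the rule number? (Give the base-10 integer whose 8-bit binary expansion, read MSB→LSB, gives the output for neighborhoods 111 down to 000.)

  ### -> .   bit 7 = 0  t=0,i=13
  ##. -> .   bit 6 = 0  t=0,i=1
  #.# -> #   bit 5 = 1  t=0,i=2
  #.. -> .   bit 4 = 0  t=0,i=5
  .## -> .   bit 3 = 0  t=0,i=0
  .#. -> #   bit 2 = 1  t=0,i=9
  ..# -> #   bit 1 = 1  t=0,i=8
  ... -> #   bit 0 = 1  t=0,i=6
  bits 00100111 = 39

39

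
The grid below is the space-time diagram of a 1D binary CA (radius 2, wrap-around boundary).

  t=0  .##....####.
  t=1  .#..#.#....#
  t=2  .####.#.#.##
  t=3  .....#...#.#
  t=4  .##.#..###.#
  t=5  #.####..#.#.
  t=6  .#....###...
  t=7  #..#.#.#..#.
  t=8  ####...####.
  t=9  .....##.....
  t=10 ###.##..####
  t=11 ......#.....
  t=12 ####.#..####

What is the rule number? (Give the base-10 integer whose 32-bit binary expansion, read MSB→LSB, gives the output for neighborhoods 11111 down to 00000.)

  [31] ##### => .  t=10,i=0
  [30] ####. => .  t=0,i=9
  [29] ###.# => .  t=2,i=4
  [28] ###.. => .  t=0,i=10
  [27] ##.## => .  t=2,i=0
  [26] ##.#. => #  t=2,i=5
  [25] ##..# => #  t=0,i=11
  [24] ##... => .  t=0,i=3
  [23] #.### => .  t=2,i=1
  [22] #.##. => .  t=2,i=10
  [21] #.#.# => .  t=2,i=6
  [20] #.#.. => #  t=1,i=1
  [19] #..## => .  t=0,i=0
  [18] #..#. => #  t=1,i=3
  [17] #...# => #  t=3,i=7
  [16] #.... => #  t=0,i=4
  [15] .#### => .  t=0,i=8
  [14] .###. => #  t=4,i=8
  [13] .##.# => #  t=2,i=11
  [12] .##.. => .  t=0,i=2
  [11] .#.## => #  t=2,i=9
  [10] .#.#. => .  t=1,i=0
  [9] .#..# => #  t=1,i=2
  [8] .#... => .  t=1,i=7
  [7] ..### => .  t=0,i=7
  [6] ..##. => #  t=0,i=1
  [5] ..#.# => #  t=1,i=4
  [4] ..#.. => .  t=3,i=5
  [3] ...## => #  t=0,i=6
  [2] ...#. => #  t=1,i=10
  [1] ....# => .  t=0,i=5
  [0] ..... => #  t=3,i=2
  bits 00000110000101110110101001101101 = 102197869

102197869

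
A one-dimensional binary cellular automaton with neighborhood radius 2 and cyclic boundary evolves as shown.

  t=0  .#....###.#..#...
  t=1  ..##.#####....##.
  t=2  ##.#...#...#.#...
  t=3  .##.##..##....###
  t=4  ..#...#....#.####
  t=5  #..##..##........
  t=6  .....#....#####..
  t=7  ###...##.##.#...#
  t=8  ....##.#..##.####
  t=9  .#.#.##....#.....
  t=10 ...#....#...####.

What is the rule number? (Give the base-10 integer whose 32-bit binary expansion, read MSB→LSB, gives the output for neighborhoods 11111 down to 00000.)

2787336585

  ##### -> #   bit 31 = 1  t=1,i=7
  ####. -> .   bit 30 = 0  t=1,i=8
  ###.# -> #   bit 29 = 1  t=0,i=8
  ###.. -> .   bit 28 = 0  t=1,i=9
  ##.## -> .   bit 27 = 0  t=1,i=4
  ##.#. -> #   bit 26 = 1  t=0,i=9
  ##..# -> #   bit 25 = 1  t=3,i=6
  ##... -> .   bit 24 = 0  t=1,i=10
  #.### -> .   bit 23 = 0  t=1,i=5
  #.##. -> .   bit 22 = 0  t=3,i=1
  #.#.# -> #   bit 21 = 1  t=9,i=3
  #.#.. -> .   bit 20 = 0  t=0,i=10
  #..## -> .   bit 19 = 0  t=3,i=7
  #..#. -> .   bit 18 = 0  t=0,i=12
  #...# -> #   bit 17 = 1  t=1,i=0
  #.... -> #   bit 16 = 1  t=0,i=3
  .#### -> .   bit 15 = 0  t=1,i=6
  .###. -> #   bit 14 = 1  t=0,i=7
  .##.# -> #   bit 13 = 1  t=1,i=3
  .##.. -> .   bit 12 = 0  t=1,i=15
  .#.## -> .   bit 11 = 0  t=4,i=12
  .#.#. -> .   bit 10 = 0  t=2,i=12
  .#..# -> .   bit 9 = 0  t=0,i=11
  .#... -> #   bit 8 = 1  t=0,i=2
  ..### -> #   bit 7 = 1  t=0,i=6
  ..##. -> .   bit 6 = 0  t=1,i=2
  ..#.# -> .   bit 5 = 0  t=2,i=11
  ..#.. -> .   bit 4 = 0  t=0,i=1
  ...## -> #   bit 3 = 1  t=0,i=5
  ...#. -> .   bit 2 = 0  t=0,i=0
  ....# -> .   bit 1 = 0  t=0,i=4
  ..... -> #   bit 0 = 1  t=5,i=11
  bits 10100110001000110110000110001001 = 2787336585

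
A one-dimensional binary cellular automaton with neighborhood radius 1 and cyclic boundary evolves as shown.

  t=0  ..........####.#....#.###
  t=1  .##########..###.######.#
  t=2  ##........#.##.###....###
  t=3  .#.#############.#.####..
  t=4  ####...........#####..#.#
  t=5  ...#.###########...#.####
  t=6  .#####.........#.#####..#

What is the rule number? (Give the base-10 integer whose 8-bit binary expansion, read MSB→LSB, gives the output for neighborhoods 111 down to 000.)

  ###|.  b7=0 t=0,i=11
  ##.|#  b6=1 t=0,i=13
  #.#|#  b5=1 t=0,i=14
  #..|.  b4=0 t=0,i=0
  .##|#  b3=1 t=0,i=10
  .#.|#  b2=1 t=0,i=15
  ..#|#  b1=1 t=0,i=9
  ...|#  b0=1 t=0,i=1
  bits 01101111 = 111

111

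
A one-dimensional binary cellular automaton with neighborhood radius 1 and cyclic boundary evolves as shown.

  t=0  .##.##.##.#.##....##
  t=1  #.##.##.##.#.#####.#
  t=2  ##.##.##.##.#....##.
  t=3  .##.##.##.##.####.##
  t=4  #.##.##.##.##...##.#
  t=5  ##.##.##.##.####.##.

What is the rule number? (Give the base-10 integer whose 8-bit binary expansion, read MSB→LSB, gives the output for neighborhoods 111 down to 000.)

  ### -> .   bit 7 = 0  t=1,i=14
  ##. -> #   bit 6 = 1  t=0,i=2
  #.# -> #   bit 5 = 1  t=0,i=0
  #.. -> #   bit 4 = 1  t=0,i=14
  .## -> .   bit 3 = 0  t=0,i=1
  .#. -> .   bit 2 = 0  t=0,i=10
  ..# -> #   bit 1 = 1  t=0,i=17
  ... -> #   bit 0 = 1  t=0,i=15
  bits 01110011 = 115

115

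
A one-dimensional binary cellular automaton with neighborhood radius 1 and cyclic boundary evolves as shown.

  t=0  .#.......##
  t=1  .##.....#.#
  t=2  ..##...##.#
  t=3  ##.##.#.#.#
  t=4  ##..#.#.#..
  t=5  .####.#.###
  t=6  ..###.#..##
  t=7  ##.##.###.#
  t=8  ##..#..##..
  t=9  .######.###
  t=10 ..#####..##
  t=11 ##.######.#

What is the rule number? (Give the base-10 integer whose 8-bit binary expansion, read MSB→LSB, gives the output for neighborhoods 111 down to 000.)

214

  nb ###: next=#  (t=3,i=0, bit7=1)
  nb ##.: next=#  (t=0,i=10, bit6=1)
  nb #.#: next=.  (t=0,i=0, bit5=0)
  nb #..: next=#  (t=0,i=2, bit4=1)
  nb .##: next=.  (t=0,i=9, bit3=0)
  nb .#.: next=#  (t=0,i=1, bit2=1)
  nb ..#: next=#  (t=0,i=8, bit1=1)
  nb ...: next=.  (t=0,i=3, bit0=0)
  bits 11010110 = 214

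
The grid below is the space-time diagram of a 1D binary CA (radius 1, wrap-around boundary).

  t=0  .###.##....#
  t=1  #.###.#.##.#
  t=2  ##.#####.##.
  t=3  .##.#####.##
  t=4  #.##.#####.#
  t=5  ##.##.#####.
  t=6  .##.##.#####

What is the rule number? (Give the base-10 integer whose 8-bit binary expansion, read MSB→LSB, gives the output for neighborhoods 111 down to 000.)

229

  nb ###: next=#  (t=0,i=2, bit7=1)
  nb ##.: next=#  (t=0,i=3, bit6=1)
  nb #.#: next=#  (t=0,i=0, bit5=1)
  nb #..: next=.  (t=0,i=7, bit4=0)
  nb .##: next=.  (t=0,i=1, bit3=0)
  nb .#.: next=#  (t=0,i=11, bit2=1)
  nb ..#: next=.  (t=0,i=10, bit1=0)
  nb ...: next=#  (t=0,i=8, bit0=1)
  bits 11100101 = 229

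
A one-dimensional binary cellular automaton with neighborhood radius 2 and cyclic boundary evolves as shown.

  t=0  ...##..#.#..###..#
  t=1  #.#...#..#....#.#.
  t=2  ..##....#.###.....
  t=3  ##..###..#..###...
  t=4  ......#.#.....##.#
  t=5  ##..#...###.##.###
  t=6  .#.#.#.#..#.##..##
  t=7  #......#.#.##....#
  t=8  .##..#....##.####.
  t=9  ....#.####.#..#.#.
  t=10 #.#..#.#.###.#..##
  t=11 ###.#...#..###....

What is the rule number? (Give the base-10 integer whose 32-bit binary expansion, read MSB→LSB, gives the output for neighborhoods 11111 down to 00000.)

3042289930

  [31] ##### => #  t=5,i=17
  [30] ####. => .  t=5,i=0
  [29] ###.# => #  t=5,i=10
  [28] ###.. => #  t=0,i=14
  [27] ##.## => .  t=5,i=11
  [26] ##.#. => #  t=4,i=16
  [25] ##..# => .  t=0,i=5
  [24] ##... => #  t=2,i=4
  [23] #.### => .  t=2,i=10
  [22] #.##. => #  t=5,i=12
  [21] #.#.# => .  t=1,i=0
  [20] #.#.. => #  t=0,i=9
  [19] #..## => .  t=0,i=11
  [18] #..#. => #  t=0,i=6
  [17] #...# => .  t=0,i=1
  [16] #.... => #  t=1,i=11
  [15] .#### => #  t=5,i=16
  [14] .###. => .  t=0,i=13
  [13] .##.# => #  t=4,i=15
  [12] .##.. => .  t=0,i=4
  [11] .#.## => #  t=2,i=9
  [10] .#.#. => .  t=0,i=8
  [9] .#..# => .  t=0,i=10
  [8] .#... => #  t=0,i=0
  [7] ..### => .  t=0,i=12
  [6] ..##. => .  t=0,i=3
  [5] ..#.# => .  t=0,i=7
  [4] ..#.. => .  t=0,i=17
  [3] ...## => #  t=0,i=2
  [2] ...#. => .  t=1,i=5
  [1] ....# => #  t=1,i=12
  [0] ..... => .  t=2,i=15
  bits 10110101010101011010100100001010 = 3042289930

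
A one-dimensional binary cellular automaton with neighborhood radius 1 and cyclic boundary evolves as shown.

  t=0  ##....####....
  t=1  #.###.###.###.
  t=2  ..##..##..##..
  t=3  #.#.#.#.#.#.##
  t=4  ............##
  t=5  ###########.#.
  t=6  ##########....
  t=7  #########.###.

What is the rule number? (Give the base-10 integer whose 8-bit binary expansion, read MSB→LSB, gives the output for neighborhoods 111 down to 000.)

153

  ###|#  b7=1 t=0,i=7
  ##.|.  b6=0 t=0,i=1
  #.#|.  b5=0 t=1,i=1
  #..|#  b4=1 t=0,i=2
  .##|#  b3=1 t=0,i=0
  .#.|.  b2=0 t=1,i=0
  ..#|.  b1=0 t=0,i=5
  ...|#  b0=1 t=0,i=3
  bits 10011001 = 153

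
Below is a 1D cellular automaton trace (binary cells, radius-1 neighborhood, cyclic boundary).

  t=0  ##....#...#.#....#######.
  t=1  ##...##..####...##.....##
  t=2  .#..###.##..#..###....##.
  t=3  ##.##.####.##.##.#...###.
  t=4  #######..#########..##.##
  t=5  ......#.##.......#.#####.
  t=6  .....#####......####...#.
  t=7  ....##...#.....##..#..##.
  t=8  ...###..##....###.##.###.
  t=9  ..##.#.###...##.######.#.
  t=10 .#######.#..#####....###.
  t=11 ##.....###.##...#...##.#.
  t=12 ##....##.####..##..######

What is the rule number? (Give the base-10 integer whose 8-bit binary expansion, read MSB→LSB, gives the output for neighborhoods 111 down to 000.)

110

  [7] ### => .  t=0,i=18
  [6] ##. => #  t=0,i=1
  [5] #.# => #  t=0,i=11
  [4] #.. => .  t=0,i=2
  [3] .## => #  t=0,i=0
  [2] .#. => #  t=0,i=6
  [1] ..# => #  t=0,i=5
  [0] ... => .  t=0,i=3
  bits 01101110 = 110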